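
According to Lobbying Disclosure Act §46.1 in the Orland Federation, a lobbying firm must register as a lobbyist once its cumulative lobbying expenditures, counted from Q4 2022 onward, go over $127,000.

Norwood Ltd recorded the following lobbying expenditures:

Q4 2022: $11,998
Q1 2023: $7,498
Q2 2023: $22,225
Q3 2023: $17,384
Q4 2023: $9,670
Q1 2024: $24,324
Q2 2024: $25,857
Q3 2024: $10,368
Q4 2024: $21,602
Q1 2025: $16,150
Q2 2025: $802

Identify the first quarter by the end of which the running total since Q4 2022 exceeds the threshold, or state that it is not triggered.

Through Q4 2022: $11,998
Through Q1 2023: $19,496
Through Q2 2023: $41,721
Through Q3 2023: $59,105
Through Q4 2023: $68,775
Through Q1 2024: $93,099
Through Q2 2024: $118,956
Through Q3 2024: $129,324 ← exceeds threshold

Q3 2024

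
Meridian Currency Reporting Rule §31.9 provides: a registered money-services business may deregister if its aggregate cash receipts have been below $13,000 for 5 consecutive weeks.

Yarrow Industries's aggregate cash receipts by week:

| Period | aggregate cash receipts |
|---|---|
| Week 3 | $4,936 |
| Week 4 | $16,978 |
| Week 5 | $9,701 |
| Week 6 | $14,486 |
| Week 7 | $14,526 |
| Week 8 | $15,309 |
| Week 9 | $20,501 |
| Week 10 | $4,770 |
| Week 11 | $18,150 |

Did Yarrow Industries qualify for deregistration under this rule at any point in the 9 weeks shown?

No

Weeks below $13,000: Week 3, Week 5, Week 10.
Longest run of consecutive weeks below the threshold: 1.
1 < 5, so Yarrow Industries never became eligible.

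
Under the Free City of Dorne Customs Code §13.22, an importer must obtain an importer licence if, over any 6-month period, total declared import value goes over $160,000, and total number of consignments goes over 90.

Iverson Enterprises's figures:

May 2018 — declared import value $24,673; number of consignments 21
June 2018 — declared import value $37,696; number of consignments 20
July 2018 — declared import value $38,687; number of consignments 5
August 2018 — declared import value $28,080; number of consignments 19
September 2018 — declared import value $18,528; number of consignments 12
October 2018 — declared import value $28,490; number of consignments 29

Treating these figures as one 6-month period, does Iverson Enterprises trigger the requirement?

Yes

Total declared import value: $24,673 + $37,696 + $38,687 + $28,080 + $18,528 + $28,490 = $176,154 (> $160,000).
Total number of consignments: 21 + 20 + 5 + 19 + 12 + 29 = 106 (> 90).
The test is 'and': both thresholds are exceeded.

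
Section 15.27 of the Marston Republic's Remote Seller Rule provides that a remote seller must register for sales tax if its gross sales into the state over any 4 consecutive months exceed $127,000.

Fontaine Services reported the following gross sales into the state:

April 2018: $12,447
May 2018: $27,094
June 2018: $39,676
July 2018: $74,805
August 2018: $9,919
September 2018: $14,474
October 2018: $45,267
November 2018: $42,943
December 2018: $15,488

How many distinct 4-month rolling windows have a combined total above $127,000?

4

April 2018–July 2018: $12,447 + $27,094 + $39,676 + $74,805 = $154,022 (over)
May 2018–August 2018: $27,094 + $39,676 + $74,805 + $9,919 = $151,494 (over)
June 2018–September 2018: $39,676 + $74,805 + $9,919 + $14,474 = $138,874 (over)
July 2018–October 2018: $74,805 + $9,919 + $14,474 + $45,267 = $144,465 (over)
August 2018–November 2018: $9,919 + $14,474 + $45,267 + $42,943 = $112,603 (under)
September 2018–December 2018: $14,474 + $45,267 + $42,943 + $15,488 = $118,172 (under)
4 windows exceed the threshold.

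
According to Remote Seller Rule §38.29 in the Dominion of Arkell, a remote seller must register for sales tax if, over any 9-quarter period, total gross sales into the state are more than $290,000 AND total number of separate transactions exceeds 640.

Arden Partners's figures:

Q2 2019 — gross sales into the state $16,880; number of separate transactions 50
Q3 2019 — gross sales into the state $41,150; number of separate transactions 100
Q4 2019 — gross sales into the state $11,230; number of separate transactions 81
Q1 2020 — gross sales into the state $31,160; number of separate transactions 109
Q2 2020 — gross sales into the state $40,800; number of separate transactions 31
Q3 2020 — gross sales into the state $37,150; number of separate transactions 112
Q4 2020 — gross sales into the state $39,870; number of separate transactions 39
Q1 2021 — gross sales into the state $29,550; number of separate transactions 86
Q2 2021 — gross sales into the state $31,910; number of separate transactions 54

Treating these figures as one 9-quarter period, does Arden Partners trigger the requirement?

Total gross sales into the state: $16,880 + $41,150 + $11,230 + $31,160 + $40,800 + $37,150 + $39,870 + $29,550 + $31,910 = $279,700 (≤ $290,000).
Total number of separate transactions: 50 + 100 + 81 + 109 + 31 + 112 + 39 + 86 + 54 = 662 (> 640).
The test is 'and': the rule requires both, and at least one is not exceeded.

No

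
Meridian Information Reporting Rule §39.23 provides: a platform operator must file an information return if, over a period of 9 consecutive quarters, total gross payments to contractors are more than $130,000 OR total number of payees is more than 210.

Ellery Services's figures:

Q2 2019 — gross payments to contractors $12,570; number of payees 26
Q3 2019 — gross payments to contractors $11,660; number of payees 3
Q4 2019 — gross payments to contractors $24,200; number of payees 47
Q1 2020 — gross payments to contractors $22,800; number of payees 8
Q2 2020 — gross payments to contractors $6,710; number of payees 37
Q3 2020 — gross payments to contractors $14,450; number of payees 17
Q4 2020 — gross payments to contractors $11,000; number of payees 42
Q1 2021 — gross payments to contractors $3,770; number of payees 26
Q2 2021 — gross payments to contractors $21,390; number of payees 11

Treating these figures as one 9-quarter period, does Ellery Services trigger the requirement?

Total gross payments to contractors: $12,570 + $11,660 + $24,200 + $22,800 + $6,710 + $14,450 + $11,000 + $3,770 + $21,390 = $128,550 (≤ $130,000).
Total number of payees: 26 + 3 + 47 + 8 + 37 + 17 + 42 + 26 + 11 = 217 (> 210).
The test is 'or': at least one threshold is exceeded.

Yes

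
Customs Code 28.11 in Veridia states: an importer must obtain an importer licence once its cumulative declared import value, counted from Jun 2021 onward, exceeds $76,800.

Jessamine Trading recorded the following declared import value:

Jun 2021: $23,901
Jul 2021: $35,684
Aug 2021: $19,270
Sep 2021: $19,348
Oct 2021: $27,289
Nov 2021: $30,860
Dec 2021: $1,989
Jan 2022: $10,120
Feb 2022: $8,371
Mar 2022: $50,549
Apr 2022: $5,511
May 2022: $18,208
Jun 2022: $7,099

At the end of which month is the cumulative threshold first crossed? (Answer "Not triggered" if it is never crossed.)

Aug 2021

Through Jun 2021: $23,901
Through Jul 2021: $59,585
Through Aug 2021: $78,855 ← exceeds threshold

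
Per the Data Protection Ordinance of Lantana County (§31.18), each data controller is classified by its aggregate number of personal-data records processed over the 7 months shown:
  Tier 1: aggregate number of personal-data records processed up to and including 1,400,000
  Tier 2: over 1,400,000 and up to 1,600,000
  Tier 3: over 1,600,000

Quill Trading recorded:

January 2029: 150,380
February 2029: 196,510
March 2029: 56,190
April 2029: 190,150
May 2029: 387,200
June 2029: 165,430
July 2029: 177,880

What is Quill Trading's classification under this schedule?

Aggregate number of personal-data records processed: 150,380 + 196,510 + 56,190 + 190,150 + 387,200 + 165,430 + 177,880 = 1,323,740.
1,323,740 ≤ 1,400,000, so Tier 1 applies.

Tier 1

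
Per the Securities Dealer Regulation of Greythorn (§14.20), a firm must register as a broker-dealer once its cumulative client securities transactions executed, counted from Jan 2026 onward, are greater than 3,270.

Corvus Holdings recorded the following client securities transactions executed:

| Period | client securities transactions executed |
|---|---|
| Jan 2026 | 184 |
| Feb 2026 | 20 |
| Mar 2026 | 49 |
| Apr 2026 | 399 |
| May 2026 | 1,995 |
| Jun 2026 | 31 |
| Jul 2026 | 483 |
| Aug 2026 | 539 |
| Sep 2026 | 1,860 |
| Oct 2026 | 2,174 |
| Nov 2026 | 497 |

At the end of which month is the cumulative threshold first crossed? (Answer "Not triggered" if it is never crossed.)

Through Jan 2026: 184
Through Feb 2026: 204
Through Mar 2026: 253
Through Apr 2026: 652
Through May 2026: 2,647
Through Jun 2026: 2,678
Through Jul 2026: 3,161
Through Aug 2026: 3,700 ← exceeds threshold

Aug 2026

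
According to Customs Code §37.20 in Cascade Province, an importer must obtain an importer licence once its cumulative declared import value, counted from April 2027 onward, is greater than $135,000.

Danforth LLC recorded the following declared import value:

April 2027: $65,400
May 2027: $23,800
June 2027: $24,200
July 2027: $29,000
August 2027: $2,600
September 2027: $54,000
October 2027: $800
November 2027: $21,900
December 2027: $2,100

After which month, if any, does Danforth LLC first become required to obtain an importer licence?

July 2027

Through April 2027: $65,400
Through May 2027: $89,200
Through June 2027: $113,400
Through July 2027: $142,400 ← exceeds threshold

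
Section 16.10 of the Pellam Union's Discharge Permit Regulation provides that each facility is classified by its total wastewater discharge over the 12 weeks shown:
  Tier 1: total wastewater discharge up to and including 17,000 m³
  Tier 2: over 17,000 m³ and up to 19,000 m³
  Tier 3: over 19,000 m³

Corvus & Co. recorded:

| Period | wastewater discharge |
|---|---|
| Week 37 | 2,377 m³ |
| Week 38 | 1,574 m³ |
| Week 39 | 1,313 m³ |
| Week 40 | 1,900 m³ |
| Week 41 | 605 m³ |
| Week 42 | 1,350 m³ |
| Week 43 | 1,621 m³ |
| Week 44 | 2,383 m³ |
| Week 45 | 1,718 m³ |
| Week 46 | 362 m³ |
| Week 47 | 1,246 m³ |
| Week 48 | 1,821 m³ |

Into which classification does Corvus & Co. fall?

Total wastewater discharge: 2,377 m³ + 1,574 m³ + 1,313 m³ + 1,900 m³ + 605 m³ + 1,350 m³ + 1,621 m³ + 2,383 m³ + 1,718 m³ + 362 m³ + 1,246 m³ + 1,821 m³ = 18,270 m³.
17,000 m³ < 18,270 m³ ≤ 19,000 m³, so Tier 2 applies.

Tier 2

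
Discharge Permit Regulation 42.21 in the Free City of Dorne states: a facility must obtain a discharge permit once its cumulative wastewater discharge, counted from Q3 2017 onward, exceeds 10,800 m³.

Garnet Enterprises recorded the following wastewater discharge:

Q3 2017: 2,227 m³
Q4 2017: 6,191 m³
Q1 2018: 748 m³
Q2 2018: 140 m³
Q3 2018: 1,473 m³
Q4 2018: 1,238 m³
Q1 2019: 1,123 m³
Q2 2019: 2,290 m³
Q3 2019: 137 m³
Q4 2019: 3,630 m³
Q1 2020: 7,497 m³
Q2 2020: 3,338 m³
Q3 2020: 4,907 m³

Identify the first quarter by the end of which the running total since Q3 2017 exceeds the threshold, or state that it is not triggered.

Through Q3 2017: 2,227 m³
Through Q4 2017: 8,418 m³
Through Q1 2018: 9,166 m³
Through Q2 2018: 9,306 m³
Through Q3 2018: 10,779 m³
Through Q4 2018: 12,017 m³ ← exceeds threshold

Q4 2018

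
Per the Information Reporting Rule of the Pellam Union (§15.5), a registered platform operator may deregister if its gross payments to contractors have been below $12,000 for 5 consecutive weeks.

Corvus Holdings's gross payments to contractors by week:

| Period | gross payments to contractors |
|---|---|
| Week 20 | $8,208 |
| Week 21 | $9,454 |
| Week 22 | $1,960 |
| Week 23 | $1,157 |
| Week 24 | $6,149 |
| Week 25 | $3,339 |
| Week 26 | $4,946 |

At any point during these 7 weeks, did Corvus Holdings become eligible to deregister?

Weeks below $12,000: Week 20, Week 21, Week 22, Week 23, Week 24, Week 25, Week 26.
Longest run of consecutive weeks below the threshold: 7.
7 ≥ 5, so Corvus Holdings became eligible.

Yes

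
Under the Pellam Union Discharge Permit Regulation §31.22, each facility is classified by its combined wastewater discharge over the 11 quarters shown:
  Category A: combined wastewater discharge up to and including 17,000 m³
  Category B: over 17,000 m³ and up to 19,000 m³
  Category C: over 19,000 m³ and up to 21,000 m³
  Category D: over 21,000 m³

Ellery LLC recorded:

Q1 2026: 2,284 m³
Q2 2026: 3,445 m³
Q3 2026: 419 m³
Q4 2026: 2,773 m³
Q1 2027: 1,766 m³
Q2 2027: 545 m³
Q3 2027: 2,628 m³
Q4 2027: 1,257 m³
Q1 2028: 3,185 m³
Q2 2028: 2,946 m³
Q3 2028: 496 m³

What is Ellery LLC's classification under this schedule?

Category D

Combined wastewater discharge: 2,284 m³ + 3,445 m³ + 419 m³ + 2,773 m³ + 1,766 m³ + 545 m³ + 2,628 m³ + 1,257 m³ + 3,185 m³ + 2,946 m³ + 496 m³ = 21,744 m³.
21,744 m³ > 21,000 m³, so Category D applies.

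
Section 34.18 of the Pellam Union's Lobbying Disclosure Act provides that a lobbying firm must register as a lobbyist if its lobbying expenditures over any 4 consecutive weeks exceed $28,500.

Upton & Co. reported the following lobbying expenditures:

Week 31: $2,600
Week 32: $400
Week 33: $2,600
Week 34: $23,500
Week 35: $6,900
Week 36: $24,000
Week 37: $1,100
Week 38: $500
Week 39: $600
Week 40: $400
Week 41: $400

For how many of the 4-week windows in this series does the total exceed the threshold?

Week 31–Week 34: $2,600 + $400 + $2,600 + $23,500 = $29,100 (over)
Week 32–Week 35: $400 + $2,600 + $23,500 + $6,900 = $33,400 (over)
Week 33–Week 36: $2,600 + $23,500 + $6,900 + $24,000 = $57,000 (over)
Week 34–Week 37: $23,500 + $6,900 + $24,000 + $1,100 = $55,500 (over)
Week 35–Week 38: $6,900 + $24,000 + $1,100 + $500 = $32,500 (over)
Week 36–Week 39: $24,000 + $1,100 + $500 + $600 = $26,200 (under)
Week 37–Week 40: $1,100 + $500 + $600 + $400 = $2,600 (under)
Week 38–Week 41: $500 + $600 + $400 + $400 = $1,900 (under)
5 windows exceed the threshold.

5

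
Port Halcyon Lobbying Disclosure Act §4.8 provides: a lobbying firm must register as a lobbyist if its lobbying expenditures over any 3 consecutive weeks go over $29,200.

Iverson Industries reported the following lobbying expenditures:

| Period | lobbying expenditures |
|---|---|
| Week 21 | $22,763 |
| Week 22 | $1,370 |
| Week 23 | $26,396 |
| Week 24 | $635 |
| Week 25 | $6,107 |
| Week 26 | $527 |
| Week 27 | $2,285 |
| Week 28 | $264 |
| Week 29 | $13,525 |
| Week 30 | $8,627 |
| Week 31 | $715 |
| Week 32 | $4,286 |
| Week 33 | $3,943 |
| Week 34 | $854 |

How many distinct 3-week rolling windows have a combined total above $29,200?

Week 21–Week 23: $22,763 + $1,370 + $26,396 = $50,529 (over)
Week 22–Week 24: $1,370 + $26,396 + $635 = $28,401 (under)
Week 23–Week 25: $26,396 + $635 + $6,107 = $33,138 (over)
Week 24–Week 26: $635 + $6,107 + $527 = $7,269 (under)
Week 25–Week 27: $6,107 + $527 + $2,285 = $8,919 (under)
Week 26–Week 28: $527 + $2,285 + $264 = $3,076 (under)
Week 27–Week 29: $2,285 + $264 + $13,525 = $16,074 (under)
Week 28–Week 30: $264 + $13,525 + $8,627 = $22,416 (under)
Week 29–Week 31: $13,525 + $8,627 + $715 = $22,867 (under)
Week 30–Week 32: $8,627 + $715 + $4,286 = $13,628 (under)
Week 31–Week 33: $715 + $4,286 + $3,943 = $8,944 (under)
Week 32–Week 34: $4,286 + $3,943 + $854 = $9,083 (under)
2 windows exceed the threshold.

2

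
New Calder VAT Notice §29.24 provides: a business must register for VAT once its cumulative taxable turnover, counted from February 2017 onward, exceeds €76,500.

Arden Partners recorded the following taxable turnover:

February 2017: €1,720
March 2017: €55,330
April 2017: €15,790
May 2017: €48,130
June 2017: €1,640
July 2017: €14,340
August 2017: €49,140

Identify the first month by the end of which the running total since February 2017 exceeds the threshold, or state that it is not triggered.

May 2017

Through February 2017: €1,720
Through March 2017: €57,050
Through April 2017: €72,840
Through May 2017: €120,970 ← exceeds threshold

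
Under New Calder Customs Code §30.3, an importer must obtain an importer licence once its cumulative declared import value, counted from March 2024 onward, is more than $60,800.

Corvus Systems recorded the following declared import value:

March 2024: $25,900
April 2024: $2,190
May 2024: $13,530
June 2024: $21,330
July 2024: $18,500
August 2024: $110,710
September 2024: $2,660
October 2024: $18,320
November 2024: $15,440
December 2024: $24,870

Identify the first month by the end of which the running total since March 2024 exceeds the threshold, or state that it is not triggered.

June 2024

Through March 2024: $25,900
Through April 2024: $28,090
Through May 2024: $41,620
Through June 2024: $62,950 ← exceeds threshold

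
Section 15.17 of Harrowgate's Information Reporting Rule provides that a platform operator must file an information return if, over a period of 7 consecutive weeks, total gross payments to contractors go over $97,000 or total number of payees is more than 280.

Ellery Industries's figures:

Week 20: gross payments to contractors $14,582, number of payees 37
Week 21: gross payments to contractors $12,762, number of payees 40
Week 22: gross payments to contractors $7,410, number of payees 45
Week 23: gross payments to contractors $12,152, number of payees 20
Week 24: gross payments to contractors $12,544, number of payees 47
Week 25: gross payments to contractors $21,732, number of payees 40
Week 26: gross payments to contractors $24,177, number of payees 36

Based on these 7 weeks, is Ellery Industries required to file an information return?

Total gross payments to contractors: $14,582 + $12,762 + $7,410 + $12,152 + $12,544 + $21,732 + $24,177 = $105,359 (> $97,000).
Total number of payees: 37 + 40 + 45 + 20 + 47 + 40 + 36 = 265 (≤ 280).
The test is 'or': at least one threshold is exceeded.

Yes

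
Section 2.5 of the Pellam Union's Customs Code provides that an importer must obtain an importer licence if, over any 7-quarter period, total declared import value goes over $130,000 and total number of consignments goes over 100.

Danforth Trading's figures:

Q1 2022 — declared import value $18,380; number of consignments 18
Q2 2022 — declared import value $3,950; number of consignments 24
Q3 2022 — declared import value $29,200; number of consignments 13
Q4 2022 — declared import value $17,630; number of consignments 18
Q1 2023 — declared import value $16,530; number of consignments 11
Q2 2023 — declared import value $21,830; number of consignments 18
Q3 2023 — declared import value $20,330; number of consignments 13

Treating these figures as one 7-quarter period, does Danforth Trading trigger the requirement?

Total declared import value: $18,380 + $3,950 + $29,200 + $17,630 + $16,530 + $21,830 + $20,330 = $127,850 (≤ $130,000).
Total number of consignments: 18 + 24 + 13 + 18 + 11 + 18 + 13 = 115 (> 100).
The test is 'and': the rule requires both, and at least one is not exceeded.

No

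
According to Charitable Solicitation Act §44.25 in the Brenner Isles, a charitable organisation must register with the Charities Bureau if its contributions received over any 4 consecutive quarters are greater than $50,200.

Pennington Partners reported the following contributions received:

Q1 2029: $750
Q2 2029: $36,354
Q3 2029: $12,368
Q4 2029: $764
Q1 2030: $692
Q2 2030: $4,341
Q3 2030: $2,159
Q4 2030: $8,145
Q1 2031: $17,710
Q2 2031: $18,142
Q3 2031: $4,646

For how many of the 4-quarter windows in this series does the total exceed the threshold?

Q1 2029–Q4 2029: $750 + $36,354 + $12,368 + $764 = $50,236 (over)
Q2 2029–Q1 2030: $36,354 + $12,368 + $764 + $692 = $50,178 (under)
Q3 2029–Q2 2030: $12,368 + $764 + $692 + $4,341 = $18,165 (under)
Q4 2029–Q3 2030: $764 + $692 + $4,341 + $2,159 = $7,956 (under)
Q1 2030–Q4 2030: $692 + $4,341 + $2,159 + $8,145 = $15,337 (under)
Q2 2030–Q1 2031: $4,341 + $2,159 + $8,145 + $17,710 = $32,355 (under)
Q3 2030–Q2 2031: $2,159 + $8,145 + $17,710 + $18,142 = $46,156 (under)
Q4 2030–Q3 2031: $8,145 + $17,710 + $18,142 + $4,646 = $48,643 (under)
1 window exceeds the threshold.

1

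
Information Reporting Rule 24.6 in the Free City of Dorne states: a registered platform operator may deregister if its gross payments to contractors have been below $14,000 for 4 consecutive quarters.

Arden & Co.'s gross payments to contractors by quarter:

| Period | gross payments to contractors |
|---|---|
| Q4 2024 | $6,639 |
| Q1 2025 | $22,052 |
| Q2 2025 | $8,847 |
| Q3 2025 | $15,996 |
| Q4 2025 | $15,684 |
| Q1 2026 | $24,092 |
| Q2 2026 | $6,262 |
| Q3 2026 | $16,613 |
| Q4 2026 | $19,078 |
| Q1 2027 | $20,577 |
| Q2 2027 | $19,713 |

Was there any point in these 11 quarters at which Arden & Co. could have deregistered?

Quarters below $14,000: Q4 2024, Q2 2025, Q2 2026.
Longest run of consecutive quarters below the threshold: 1.
1 < 4, so Arden & Co. never became eligible.

No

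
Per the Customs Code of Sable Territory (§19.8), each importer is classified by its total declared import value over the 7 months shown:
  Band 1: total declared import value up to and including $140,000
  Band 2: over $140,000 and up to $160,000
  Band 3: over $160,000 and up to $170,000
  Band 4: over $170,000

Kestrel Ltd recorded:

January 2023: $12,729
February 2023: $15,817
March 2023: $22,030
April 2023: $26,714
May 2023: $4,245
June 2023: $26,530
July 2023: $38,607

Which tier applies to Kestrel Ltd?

Band 2

Total declared import value: $12,729 + $15,817 + $22,030 + $26,714 + $4,245 + $26,530 + $38,607 = $146,672.
$140,000 < $146,672 ≤ $160,000, so Band 2 applies.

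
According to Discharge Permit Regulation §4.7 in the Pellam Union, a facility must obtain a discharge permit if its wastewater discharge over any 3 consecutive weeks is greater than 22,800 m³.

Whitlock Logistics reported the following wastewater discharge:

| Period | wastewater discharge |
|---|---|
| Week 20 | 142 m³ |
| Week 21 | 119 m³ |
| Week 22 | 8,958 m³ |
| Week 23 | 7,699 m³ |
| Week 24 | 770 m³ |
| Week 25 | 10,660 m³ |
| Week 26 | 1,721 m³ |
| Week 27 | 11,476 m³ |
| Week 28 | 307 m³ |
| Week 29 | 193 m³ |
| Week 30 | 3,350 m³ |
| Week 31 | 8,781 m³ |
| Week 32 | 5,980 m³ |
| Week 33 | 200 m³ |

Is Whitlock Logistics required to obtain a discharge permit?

Week 20–Week 22: 142 m³ + 119 m³ + 8,958 m³ = 9,219 m³ (under)
Week 21–Week 23: 119 m³ + 8,958 m³ + 7,699 m³ = 16,776 m³ (under)
Week 22–Week 24: 8,958 m³ + 7,699 m³ + 770 m³ = 17,427 m³ (under)
Week 23–Week 25: 7,699 m³ + 770 m³ + 10,660 m³ = 19,129 m³ (under)
Week 24–Week 26: 770 m³ + 10,660 m³ + 1,721 m³ = 13,151 m³ (under)
Week 25–Week 27: 10,660 m³ + 1,721 m³ + 11,476 m³ = 23,857 m³ (over)
Week 26–Week 28: 1,721 m³ + 11,476 m³ + 307 m³ = 13,504 m³ (under)
Week 27–Week 29: 11,476 m³ + 307 m³ + 193 m³ = 11,976 m³ (under)
Week 28–Week 30: 307 m³ + 193 m³ + 3,350 m³ = 3,850 m³ (under)
Week 29–Week 31: 193 m³ + 3,350 m³ + 8,781 m³ = 12,324 m³ (under)
Week 30–Week 32: 3,350 m³ + 8,781 m³ + 5,980 m³ = 18,111 m³ (under)
Week 31–Week 33: 8,781 m³ + 5,980 m³ + 200 m³ = 14,961 m³ (under)
At least one window exceeds 22,800 m³.

Yes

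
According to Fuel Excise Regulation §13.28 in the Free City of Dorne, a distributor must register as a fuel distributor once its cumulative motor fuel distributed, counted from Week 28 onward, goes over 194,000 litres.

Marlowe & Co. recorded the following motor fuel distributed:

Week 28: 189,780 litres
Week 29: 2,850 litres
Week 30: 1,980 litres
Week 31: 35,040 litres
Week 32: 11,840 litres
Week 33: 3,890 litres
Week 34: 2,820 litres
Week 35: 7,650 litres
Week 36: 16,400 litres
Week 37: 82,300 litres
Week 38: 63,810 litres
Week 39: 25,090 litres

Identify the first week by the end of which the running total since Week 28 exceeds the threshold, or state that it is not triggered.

Through Week 28: 189,780 litres
Through Week 29: 192,630 litres
Through Week 30: 194,610 litres ← exceeds threshold

Week 30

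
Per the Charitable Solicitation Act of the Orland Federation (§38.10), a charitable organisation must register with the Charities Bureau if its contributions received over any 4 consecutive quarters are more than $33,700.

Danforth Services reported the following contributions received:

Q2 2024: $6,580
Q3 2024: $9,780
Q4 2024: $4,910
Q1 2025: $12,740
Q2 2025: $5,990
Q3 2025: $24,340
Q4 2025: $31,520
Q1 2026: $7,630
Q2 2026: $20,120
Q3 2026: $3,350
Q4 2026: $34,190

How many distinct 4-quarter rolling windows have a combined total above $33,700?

7

Q2 2024–Q1 2025: $6,580 + $9,780 + $4,910 + $12,740 = $34,010 (over)
Q3 2024–Q2 2025: $9,780 + $4,910 + $12,740 + $5,990 = $33,420 (under)
Q4 2024–Q3 2025: $4,910 + $12,740 + $5,990 + $24,340 = $47,980 (over)
Q1 2025–Q4 2025: $12,740 + $5,990 + $24,340 + $31,520 = $74,590 (over)
Q2 2025–Q1 2026: $5,990 + $24,340 + $31,520 + $7,630 = $69,480 (over)
Q3 2025–Q2 2026: $24,340 + $31,520 + $7,630 + $20,120 = $83,610 (over)
Q4 2025–Q3 2026: $31,520 + $7,630 + $20,120 + $3,350 = $62,620 (over)
Q1 2026–Q4 2026: $7,630 + $20,120 + $3,350 + $34,190 = $65,290 (over)
7 windows exceed the threshold.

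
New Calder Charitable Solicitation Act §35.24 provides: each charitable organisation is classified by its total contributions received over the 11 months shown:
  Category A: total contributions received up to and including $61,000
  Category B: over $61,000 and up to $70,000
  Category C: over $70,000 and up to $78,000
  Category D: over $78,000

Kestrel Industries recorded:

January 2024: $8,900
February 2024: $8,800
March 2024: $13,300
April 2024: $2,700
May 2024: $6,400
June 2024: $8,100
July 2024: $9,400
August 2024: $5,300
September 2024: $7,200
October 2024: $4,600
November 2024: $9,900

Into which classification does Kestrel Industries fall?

Category D

Total contributions received: $8,900 + $8,800 + $13,300 + $2,700 + $6,400 + $8,100 + $9,400 + $5,300 + $7,200 + $4,600 + $9,900 = $84,600.
$84,600 > $78,000, so Category D applies.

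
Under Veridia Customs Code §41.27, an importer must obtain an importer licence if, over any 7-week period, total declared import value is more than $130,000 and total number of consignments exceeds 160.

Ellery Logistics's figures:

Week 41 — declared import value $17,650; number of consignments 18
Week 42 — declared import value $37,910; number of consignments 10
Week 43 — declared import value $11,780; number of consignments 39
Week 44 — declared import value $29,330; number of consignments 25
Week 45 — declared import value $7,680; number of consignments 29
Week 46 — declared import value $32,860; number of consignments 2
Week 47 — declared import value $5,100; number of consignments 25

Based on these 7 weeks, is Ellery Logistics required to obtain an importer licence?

No

Total declared import value: $17,650 + $37,910 + $11,780 + $29,330 + $7,680 + $32,860 + $5,100 = $142,310 (> $130,000).
Total number of consignments: 18 + 10 + 39 + 25 + 29 + 2 + 25 = 148 (≤ 160).
The test is 'and': the rule requires both, and at least one is not exceeded.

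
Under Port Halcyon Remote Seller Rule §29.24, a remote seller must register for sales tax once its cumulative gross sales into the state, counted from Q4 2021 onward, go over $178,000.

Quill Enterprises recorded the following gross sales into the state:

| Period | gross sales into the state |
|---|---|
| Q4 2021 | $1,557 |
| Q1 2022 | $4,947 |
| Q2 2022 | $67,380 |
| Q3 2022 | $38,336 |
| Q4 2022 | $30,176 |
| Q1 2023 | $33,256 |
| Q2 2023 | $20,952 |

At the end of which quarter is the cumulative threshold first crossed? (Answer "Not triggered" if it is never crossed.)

Through Q4 2021: $1,557
Through Q1 2022: $6,504
Through Q2 2022: $73,884
Through Q3 2022: $112,220
Through Q4 2022: $142,396
Through Q1 2023: $175,652
Through Q2 2023: $196,604 ← exceeds threshold

Q2 2023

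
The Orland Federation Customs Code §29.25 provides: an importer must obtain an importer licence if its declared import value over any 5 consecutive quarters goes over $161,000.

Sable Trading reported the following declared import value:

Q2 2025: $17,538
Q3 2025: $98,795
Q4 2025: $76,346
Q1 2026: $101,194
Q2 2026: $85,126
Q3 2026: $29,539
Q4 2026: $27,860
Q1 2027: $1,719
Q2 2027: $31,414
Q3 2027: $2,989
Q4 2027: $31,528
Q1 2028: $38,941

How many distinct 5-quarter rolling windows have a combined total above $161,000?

5

Q2 2025–Q2 2026: $17,538 + $98,795 + $76,346 + $101,194 + $85,126 = $378,999 (over)
Q3 2025–Q3 2026: $98,795 + $76,346 + $101,194 + $85,126 + $29,539 = $391,000 (over)
Q4 2025–Q4 2026: $76,346 + $101,194 + $85,126 + $29,539 + $27,860 = $320,065 (over)
Q1 2026–Q1 2027: $101,194 + $85,126 + $29,539 + $27,860 + $1,719 = $245,438 (over)
Q2 2026–Q2 2027: $85,126 + $29,539 + $27,860 + $1,719 + $31,414 = $175,658 (over)
Q3 2026–Q3 2027: $29,539 + $27,860 + $1,719 + $31,414 + $2,989 = $93,521 (under)
Q4 2026–Q4 2027: $27,860 + $1,719 + $31,414 + $2,989 + $31,528 = $95,510 (under)
Q1 2027–Q1 2028: $1,719 + $31,414 + $2,989 + $31,528 + $38,941 = $106,591 (under)
5 windows exceed the threshold.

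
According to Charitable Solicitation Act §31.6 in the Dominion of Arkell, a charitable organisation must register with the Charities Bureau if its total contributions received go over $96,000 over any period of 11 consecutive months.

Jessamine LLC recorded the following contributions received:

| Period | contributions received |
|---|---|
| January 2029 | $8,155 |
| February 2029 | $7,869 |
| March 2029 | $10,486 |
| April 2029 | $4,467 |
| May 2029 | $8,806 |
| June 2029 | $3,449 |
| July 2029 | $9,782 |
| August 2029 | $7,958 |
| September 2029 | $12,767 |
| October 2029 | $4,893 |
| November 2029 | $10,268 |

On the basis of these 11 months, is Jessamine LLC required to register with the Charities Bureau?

Total contributions received: $8,155 + $7,869 + $10,486 + $4,467 + $8,806 + $3,449 + $9,782 + $7,958 + $12,767 + $4,893 + $10,268 = $88,900.
$88,900 ≤ $96,000, so the threshold is not exceeded.

No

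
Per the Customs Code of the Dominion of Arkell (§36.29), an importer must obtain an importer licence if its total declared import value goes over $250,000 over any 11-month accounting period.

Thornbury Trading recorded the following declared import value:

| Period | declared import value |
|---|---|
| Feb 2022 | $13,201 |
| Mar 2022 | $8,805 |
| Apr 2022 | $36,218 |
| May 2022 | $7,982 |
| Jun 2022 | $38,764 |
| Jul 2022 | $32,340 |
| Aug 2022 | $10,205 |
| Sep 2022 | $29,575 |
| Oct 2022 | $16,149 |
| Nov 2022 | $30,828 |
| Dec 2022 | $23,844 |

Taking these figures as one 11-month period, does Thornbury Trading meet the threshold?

Total declared import value: $13,201 + $8,805 + $36,218 + $7,982 + $38,764 + $32,340 + $10,205 + $29,575 + $16,149 + $30,828 + $23,844 = $247,911.
$247,911 ≤ $250,000, so the threshold is not exceeded.

No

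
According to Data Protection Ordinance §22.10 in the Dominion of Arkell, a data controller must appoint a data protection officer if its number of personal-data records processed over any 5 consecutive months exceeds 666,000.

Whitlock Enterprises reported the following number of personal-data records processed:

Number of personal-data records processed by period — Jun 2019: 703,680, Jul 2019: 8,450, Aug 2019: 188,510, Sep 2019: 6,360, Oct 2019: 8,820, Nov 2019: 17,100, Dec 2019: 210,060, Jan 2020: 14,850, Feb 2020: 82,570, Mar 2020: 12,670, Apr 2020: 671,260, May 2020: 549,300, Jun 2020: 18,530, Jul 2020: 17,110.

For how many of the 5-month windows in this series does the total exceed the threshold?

Jun 2019–Oct 2019: 703,680 + 8,450 + 188,510 + 6,360 + 8,820 = 915,820 (over)
Jul 2019–Nov 2019: 8,450 + 188,510 + 6,360 + 8,820 + 17,100 = 229,240 (under)
Aug 2019–Dec 2019: 188,510 + 6,360 + 8,820 + 17,100 + 210,060 = 430,850 (under)
Sep 2019–Jan 2020: 6,360 + 8,820 + 17,100 + 210,060 + 14,850 = 257,190 (under)
Oct 2019–Feb 2020: 8,820 + 17,100 + 210,060 + 14,850 + 82,570 = 333,400 (under)
Nov 2019–Mar 2020: 17,100 + 210,060 + 14,850 + 82,570 + 12,670 = 337,250 (under)
Dec 2019–Apr 2020: 210,060 + 14,850 + 82,570 + 12,670 + 671,260 = 991,410 (over)
Jan 2020–May 2020: 14,850 + 82,570 + 12,670 + 671,260 + 549,300 = 1,330,650 (over)
Feb 2020–Jun 2020: 82,570 + 12,670 + 671,260 + 549,300 + 18,530 = 1,334,330 (over)
Mar 2020–Jul 2020: 12,670 + 671,260 + 549,300 + 18,530 + 17,110 = 1,268,870 (over)
5 windows exceed the threshold.

5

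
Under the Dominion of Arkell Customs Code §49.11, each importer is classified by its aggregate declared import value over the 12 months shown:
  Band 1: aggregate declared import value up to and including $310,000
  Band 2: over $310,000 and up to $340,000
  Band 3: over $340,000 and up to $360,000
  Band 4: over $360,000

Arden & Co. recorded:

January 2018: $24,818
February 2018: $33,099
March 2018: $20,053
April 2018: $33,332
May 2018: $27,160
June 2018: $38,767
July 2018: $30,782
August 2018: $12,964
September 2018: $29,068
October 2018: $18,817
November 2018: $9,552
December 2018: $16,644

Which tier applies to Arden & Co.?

Aggregate declared import value: $24,818 + $33,099 + $20,053 + $33,332 + $27,160 + $38,767 + $30,782 + $12,964 + $29,068 + $18,817 + $9,552 + $16,644 = $295,056.
$295,056 ≤ $310,000, so Band 1 applies.

Band 1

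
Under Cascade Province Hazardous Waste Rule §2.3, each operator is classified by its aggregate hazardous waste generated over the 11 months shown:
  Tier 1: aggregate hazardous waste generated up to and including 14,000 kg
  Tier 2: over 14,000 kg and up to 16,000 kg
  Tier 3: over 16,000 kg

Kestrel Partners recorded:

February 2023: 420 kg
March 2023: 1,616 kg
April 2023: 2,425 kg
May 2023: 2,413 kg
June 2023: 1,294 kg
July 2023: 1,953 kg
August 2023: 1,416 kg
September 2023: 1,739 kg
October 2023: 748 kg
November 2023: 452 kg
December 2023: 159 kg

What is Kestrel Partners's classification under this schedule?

Aggregate hazardous waste generated: 420 kg + 1,616 kg + 2,425 kg + 2,413 kg + 1,294 kg + 1,953 kg + 1,416 kg + 1,739 kg + 748 kg + 452 kg + 159 kg = 14,635 kg.
14,000 kg < 14,635 kg ≤ 16,000 kg, so Tier 2 applies.

Tier 2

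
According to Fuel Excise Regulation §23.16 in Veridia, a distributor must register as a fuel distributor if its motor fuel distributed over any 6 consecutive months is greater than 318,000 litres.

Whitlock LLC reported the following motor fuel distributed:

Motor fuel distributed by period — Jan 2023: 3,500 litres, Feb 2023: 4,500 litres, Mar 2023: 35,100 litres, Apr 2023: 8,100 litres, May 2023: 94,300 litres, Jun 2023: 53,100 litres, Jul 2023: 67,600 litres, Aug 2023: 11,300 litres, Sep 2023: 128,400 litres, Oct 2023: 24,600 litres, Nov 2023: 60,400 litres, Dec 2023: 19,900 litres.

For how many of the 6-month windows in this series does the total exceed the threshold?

Jan 2023–Jun 2023: 3,500 litres + 4,500 litres + 35,100 litres + 8,100 litres + 94,300 litres + 53,100 litres = 198,600 litres (under)
Feb 2023–Jul 2023: 4,500 litres + 35,100 litres + 8,100 litres + 94,300 litres + 53,100 litres + 67,600 litres = 262,700 litres (under)
Mar 2023–Aug 2023: 35,100 litres + 8,100 litres + 94,300 litres + 53,100 litres + 67,600 litres + 11,300 litres = 269,500 litres (under)
Apr 2023–Sep 2023: 8,100 litres + 94,300 litres + 53,100 litres + 67,600 litres + 11,300 litres + 128,400 litres = 362,800 litres (over)
May 2023–Oct 2023: 94,300 litres + 53,100 litres + 67,600 litres + 11,300 litres + 128,400 litres + 24,600 litres = 379,300 litres (over)
Jun 2023–Nov 2023: 53,100 litres + 67,600 litres + 11,300 litres + 128,400 litres + 24,600 litres + 60,400 litres = 345,400 litres (over)
Jul 2023–Dec 2023: 67,600 litres + 11,300 litres + 128,400 litres + 24,600 litres + 60,400 litres + 19,900 litres = 312,200 litres (under)
3 windows exceed the threshold.

3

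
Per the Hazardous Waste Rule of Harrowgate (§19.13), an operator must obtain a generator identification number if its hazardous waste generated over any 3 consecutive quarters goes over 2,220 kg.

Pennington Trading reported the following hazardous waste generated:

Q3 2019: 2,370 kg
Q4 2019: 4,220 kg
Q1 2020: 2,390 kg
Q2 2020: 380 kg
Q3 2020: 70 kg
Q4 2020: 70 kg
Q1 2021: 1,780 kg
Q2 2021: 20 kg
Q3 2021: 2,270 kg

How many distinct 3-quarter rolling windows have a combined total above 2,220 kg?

4

Q3 2019–Q1 2020: 2,370 kg + 4,220 kg + 2,390 kg = 8,980 kg (over)
Q4 2019–Q2 2020: 4,220 kg + 2,390 kg + 380 kg = 6,990 kg (over)
Q1 2020–Q3 2020: 2,390 kg + 380 kg + 70 kg = 2,840 kg (over)
Q2 2020–Q4 2020: 380 kg + 70 kg + 70 kg = 520 kg (under)
Q3 2020–Q1 2021: 70 kg + 70 kg + 1,780 kg = 1,920 kg (under)
Q4 2020–Q2 2021: 70 kg + 1,780 kg + 20 kg = 1,870 kg (under)
Q1 2021–Q3 2021: 1,780 kg + 20 kg + 2,270 kg = 4,070 kg (over)
4 windows exceed the threshold.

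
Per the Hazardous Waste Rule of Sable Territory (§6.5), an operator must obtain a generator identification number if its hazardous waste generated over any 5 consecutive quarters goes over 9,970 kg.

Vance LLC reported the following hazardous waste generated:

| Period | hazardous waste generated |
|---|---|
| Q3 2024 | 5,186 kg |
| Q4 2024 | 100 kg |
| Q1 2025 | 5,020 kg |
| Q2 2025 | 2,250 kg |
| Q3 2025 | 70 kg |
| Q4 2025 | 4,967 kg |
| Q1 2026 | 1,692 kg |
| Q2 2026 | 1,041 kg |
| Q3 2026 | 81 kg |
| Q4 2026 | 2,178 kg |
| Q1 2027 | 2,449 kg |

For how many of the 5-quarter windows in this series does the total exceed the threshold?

Q3 2024–Q3 2025: 5,186 kg + 100 kg + 5,020 kg + 2,250 kg + 70 kg = 12,626 kg (over)
Q4 2024–Q4 2025: 100 kg + 5,020 kg + 2,250 kg + 70 kg + 4,967 kg = 12,407 kg (over)
Q1 2025–Q1 2026: 5,020 kg + 2,250 kg + 70 kg + 4,967 kg + 1,692 kg = 13,999 kg (over)
Q2 2025–Q2 2026: 2,250 kg + 70 kg + 4,967 kg + 1,692 kg + 1,041 kg = 10,020 kg (over)
Q3 2025–Q3 2026: 70 kg + 4,967 kg + 1,692 kg + 1,041 kg + 81 kg = 7,851 kg (under)
Q4 2025–Q4 2026: 4,967 kg + 1,692 kg + 1,041 kg + 81 kg + 2,178 kg = 9,959 kg (under)
Q1 2026–Q1 2027: 1,692 kg + 1,041 kg + 81 kg + 2,178 kg + 2,449 kg = 7,441 kg (under)
4 windows exceed the threshold.

4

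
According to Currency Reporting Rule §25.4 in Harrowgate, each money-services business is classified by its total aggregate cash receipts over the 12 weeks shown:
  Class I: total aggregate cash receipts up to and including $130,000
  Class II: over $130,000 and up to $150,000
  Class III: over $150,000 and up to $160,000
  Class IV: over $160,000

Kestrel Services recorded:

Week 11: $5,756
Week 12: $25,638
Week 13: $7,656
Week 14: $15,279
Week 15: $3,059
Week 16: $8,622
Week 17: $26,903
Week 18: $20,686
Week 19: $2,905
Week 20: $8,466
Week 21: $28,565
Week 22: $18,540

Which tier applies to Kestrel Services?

Class IV

Total aggregate cash receipts: $5,756 + $25,638 + $7,656 + $15,279 + $3,059 + $8,622 + $26,903 + $20,686 + $2,905 + $8,466 + $28,565 + $18,540 = $172,075.
$172,075 > $160,000, so Class IV applies.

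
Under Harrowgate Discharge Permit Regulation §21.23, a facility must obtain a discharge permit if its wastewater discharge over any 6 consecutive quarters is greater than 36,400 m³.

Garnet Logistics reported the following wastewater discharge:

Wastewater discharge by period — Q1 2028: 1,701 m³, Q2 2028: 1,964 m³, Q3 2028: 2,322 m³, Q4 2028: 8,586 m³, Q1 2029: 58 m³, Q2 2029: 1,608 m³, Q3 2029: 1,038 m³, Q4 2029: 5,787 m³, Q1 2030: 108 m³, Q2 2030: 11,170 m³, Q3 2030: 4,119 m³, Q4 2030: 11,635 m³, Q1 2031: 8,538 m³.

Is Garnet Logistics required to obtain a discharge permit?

Q1 2028–Q2 2029: 1,701 m³ + 1,964 m³ + 2,322 m³ + 8,586 m³ + 58 m³ + 1,608 m³ = 16,239 m³ (under)
Q2 2028–Q3 2029: 1,964 m³ + 2,322 m³ + 8,586 m³ + 58 m³ + 1,608 m³ + 1,038 m³ = 15,576 m³ (under)
Q3 2028–Q4 2029: 2,322 m³ + 8,586 m³ + 58 m³ + 1,608 m³ + 1,038 m³ + 5,787 m³ = 19,399 m³ (under)
Q4 2028–Q1 2030: 8,586 m³ + 58 m³ + 1,608 m³ + 1,038 m³ + 5,787 m³ + 108 m³ = 17,185 m³ (under)
Q1 2029–Q2 2030: 58 m³ + 1,608 m³ + 1,038 m³ + 5,787 m³ + 108 m³ + 11,170 m³ = 19,769 m³ (under)
Q2 2029–Q3 2030: 1,608 m³ + 1,038 m³ + 5,787 m³ + 108 m³ + 11,170 m³ + 4,119 m³ = 23,830 m³ (under)
Q3 2029–Q4 2030: 1,038 m³ + 5,787 m³ + 108 m³ + 11,170 m³ + 4,119 m³ + 11,635 m³ = 33,857 m³ (under)
Q4 2029–Q1 2031: 5,787 m³ + 108 m³ + 11,170 m³ + 4,119 m³ + 11,635 m³ + 8,538 m³ = 41,357 m³ (over)
At least one window exceeds 36,400 m³.

Yes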